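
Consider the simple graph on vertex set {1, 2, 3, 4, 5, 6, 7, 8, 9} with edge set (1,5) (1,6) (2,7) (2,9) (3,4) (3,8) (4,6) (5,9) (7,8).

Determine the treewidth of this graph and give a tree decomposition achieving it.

Every bag has size at most 3, so the width is 3 − 1 = 2 and tw(G) ≤ 2. For the lower bound, G contains the cycle 7–2–9–5–1–6–4–3–8–7, so G is not a forest; only forests have treewidth ≤ 1, hence tw(G) ≥ 2. Therefore the treewidth is 2.

Treewidth 2.
Bags: B1 = {2, 7, 9}  B2 = {5, 7, 9}  B3 = {1, 5, 7}  B4 = {1, 6, 7}  B5 = {4, 6, 7}  B6 = {3, 4, 7}  B7 = {3, 7, 8}
Tree: B1–B2, B2–B3, B3–B4, B4–B5, B5–B6, B6–B7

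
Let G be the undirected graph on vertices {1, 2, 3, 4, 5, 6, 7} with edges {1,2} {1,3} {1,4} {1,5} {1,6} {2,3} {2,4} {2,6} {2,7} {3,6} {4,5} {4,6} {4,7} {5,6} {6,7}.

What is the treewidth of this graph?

A width-3 tree decomposition is:
Bags: B1 = {1, 4, 5, 6}  B2 = {1, 2, 4, 6}  B3 = {2, 4, 6, 7}  B4 = {1, 2, 3, 6}
Tree: B1–B2, B2–B3, B2–B4
The largest bag has 4 vertices, giving width 3; this decomposition certifies tw(G) ≤ 3. On the other hand G contains the 4-clique {1, 2, 3, 6}. A clique must lie in a single bag of any decomposition, so no decomposition can have width below 3. The upper and lower bounds meet at 3, so that is the treewidth.

3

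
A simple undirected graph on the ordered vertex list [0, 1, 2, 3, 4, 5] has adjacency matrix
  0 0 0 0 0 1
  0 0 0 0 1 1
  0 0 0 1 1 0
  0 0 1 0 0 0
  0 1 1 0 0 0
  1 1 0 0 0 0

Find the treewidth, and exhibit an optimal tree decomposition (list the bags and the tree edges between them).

Every bag has size at most 2, so the width is 2 − 1 = 1 and tw(G) ≤ 1. Any graph with an edge has treewidth ≥ 1, and G has the edge 0–5. Therefore the treewidth is 1.

Treewidth 1.
One such decomposition:
Bags: B1 = {0, 5}  B2 = {1, 5}  B3 = {1, 4}  B4 = {2, 4}  B5 = {2, 3}
Tree: B1–B2, B2–B3, B3–B4, B4–B5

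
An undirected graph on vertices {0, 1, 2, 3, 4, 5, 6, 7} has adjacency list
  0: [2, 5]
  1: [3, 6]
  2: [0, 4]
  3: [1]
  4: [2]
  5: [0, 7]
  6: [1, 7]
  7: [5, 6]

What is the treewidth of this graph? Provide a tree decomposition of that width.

Treewidth 1.
One optimal decomposition is:
Bags: B1 = {2, 4}  B2 = {0, 2}  B3 = {0, 5}  B4 = {5, 7}  B5 = {6, 7}  B6 = {1, 6}  B7 = {1, 3}
Tree: B1–B2, B2–B3, B3–B4, B4–B5, B5–B6, B6–B7

Every bag has size at most 2, so the width is 2 − 1 = 1 and tw(G) ≤ 1. G has an edge, so its treewidth is at least 1. The upper and lower bounds meet at 1, so that is the treewidth.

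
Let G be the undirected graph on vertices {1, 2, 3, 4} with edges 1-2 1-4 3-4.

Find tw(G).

1

A width-1 tree decomposition is:
Bags: B1 = {3, 4}  B2 = {1, 4}  B3 = {1, 2}
Tree: B1–B2, B2–B3
Each bag holds 2 vertices, so the decomposition has width 1, which upper-bounds the treewidth. Any graph with an edge has treewidth ≥ 1, and G has the edge 3–4. Hence tw(G) = 1 exactly.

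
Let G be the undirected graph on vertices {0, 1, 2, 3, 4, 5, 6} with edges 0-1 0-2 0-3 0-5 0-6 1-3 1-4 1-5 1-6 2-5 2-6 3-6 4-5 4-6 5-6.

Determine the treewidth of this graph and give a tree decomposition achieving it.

The largest bag has 4 vertices, giving width 3; this decomposition certifies tw(G) ≤ 3. On the other hand G contains the 4-clique {0, 1, 3, 6}. A clique must lie in a single bag of any decomposition, so no decomposition can have width below 3. Hence tw(G) = 3 exactly.

Treewidth 3.
Bags: B1 = {0, 1, 5, 6}  B2 = {0, 1, 3, 6}  B3 = {0, 2, 5, 6}  B4 = {1, 4, 5, 6}
Tree: B1–B2, B1–B3, B1–B4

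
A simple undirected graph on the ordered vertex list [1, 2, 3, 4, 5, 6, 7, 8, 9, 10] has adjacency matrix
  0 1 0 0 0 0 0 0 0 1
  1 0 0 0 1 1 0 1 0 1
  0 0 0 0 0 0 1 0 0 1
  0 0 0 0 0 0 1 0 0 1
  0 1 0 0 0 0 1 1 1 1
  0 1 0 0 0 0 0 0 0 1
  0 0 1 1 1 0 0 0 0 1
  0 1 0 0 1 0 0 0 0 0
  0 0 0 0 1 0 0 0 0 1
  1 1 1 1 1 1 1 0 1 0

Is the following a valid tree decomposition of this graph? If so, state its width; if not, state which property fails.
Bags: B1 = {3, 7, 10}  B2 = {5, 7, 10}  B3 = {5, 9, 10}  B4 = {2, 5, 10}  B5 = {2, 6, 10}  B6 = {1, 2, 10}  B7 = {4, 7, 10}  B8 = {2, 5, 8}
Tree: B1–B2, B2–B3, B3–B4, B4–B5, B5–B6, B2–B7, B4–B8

Yes; width 2.

Every vertex of G appears in some bag (union = {1, 2, 3, 4, 5, 6, 7, 8, 9, 10}); every edge is covered by a bag; and for each vertex v the set of bags containing v is connected in the bag tree. The decomposition is therefore valid. The largest bag has 3 vertices, so the width is 2.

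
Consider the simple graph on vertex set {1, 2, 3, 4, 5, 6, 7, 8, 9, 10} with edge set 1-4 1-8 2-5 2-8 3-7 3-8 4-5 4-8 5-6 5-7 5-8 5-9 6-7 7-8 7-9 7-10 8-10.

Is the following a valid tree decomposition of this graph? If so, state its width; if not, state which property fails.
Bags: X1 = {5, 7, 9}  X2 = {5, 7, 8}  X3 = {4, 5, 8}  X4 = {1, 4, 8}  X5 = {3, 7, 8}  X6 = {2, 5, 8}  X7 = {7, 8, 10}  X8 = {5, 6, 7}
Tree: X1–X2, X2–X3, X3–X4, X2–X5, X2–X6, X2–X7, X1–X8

Checking the three conditions: (i) the bags cover all of {1, 2, 3, 4, 5, 6, 7, 8, 9, 10}; (ii) for each edge, some bag contains both endpoints; (iii) the bags containing any fixed vertex form a subtree. All hold, so the decomposition is valid with width 3 − 1 = 2.

Yes; width 2.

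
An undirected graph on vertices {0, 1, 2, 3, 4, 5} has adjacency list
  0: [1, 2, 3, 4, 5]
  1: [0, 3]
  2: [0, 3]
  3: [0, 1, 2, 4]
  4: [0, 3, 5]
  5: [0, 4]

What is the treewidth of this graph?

A width-2 tree decomposition is:
Bags: B1 = {0, 3, 4}  B2 = {0, 4, 5}  B3 = {0, 2, 3}  B4 = {0, 1, 3}
Tree: B1–B2, B1–B3, B3–B4
Every bag has size at most 3, so the width is 3 − 1 = 2 and tw(G) ≤ 2. On the other hand G contains the 3-clique {0, 1, 3}. A clique must lie in a single bag of any decomposition, so no decomposition can have width below 2. Combining the bounds, tw(G) = 2.

2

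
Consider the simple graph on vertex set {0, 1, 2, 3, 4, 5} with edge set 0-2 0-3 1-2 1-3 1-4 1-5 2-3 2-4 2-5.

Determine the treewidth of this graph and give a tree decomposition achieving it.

Treewidth 2.
One such decomposition:
Bags: B1 = {1, 2, 3}  B2 = {1, 2, 4}  B3 = {0, 2, 3}  B4 = {1, 2, 5}
Tree: B1–B2, B1–B3, B1–B4

Each bag holds 3 vertices, so the decomposition has width 2, which upper-bounds the treewidth. On the other hand G contains the 3-clique {0, 2, 3}. A clique must lie in a single bag of any decomposition, so no decomposition can have width below 2. The upper and lower bounds meet at 2, so that is the treewidth.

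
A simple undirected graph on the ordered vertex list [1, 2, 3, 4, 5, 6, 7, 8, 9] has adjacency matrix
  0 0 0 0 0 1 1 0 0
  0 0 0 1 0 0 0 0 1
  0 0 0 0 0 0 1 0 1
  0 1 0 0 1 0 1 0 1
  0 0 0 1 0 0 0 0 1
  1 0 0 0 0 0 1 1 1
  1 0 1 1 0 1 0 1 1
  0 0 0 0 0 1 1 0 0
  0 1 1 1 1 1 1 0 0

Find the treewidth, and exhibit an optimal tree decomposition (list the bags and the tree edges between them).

Treewidth 2.
Bags: B1 = {3, 7, 9}  B2 = {6, 7, 9}  B3 = {1, 6, 7}  B4 = {6, 7, 8}  B5 = {4, 7, 9}  B6 = {2, 4, 9}  B7 = {4, 5, 9}
Tree: B1–B2, B2–B3, B2–B4, B1–B5, B5–B6, B5–B7

Every bag has size at most 3, so the width is 3 − 1 = 2 and tw(G) ≤ 2. For the lower bound, the 3 vertices {2, 4, 9} are pairwise adjacent, and any tree decomposition puts a clique entirely inside one bag — forcing width ≥ 2. Hence tw(G) = 2 exactly.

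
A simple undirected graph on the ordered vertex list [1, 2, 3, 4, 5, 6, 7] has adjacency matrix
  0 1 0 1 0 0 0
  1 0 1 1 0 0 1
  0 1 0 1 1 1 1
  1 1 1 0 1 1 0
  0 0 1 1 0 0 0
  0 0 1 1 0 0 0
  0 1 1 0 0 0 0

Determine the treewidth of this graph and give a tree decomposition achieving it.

Treewidth 2.
One such decomposition:
Bags: B1 = {1, 2, 4}  B2 = {2, 3, 4}  B3 = {3, 4, 5}  B4 = {2, 3, 7}  B5 = {3, 4, 6}
Tree: B1–B2, B2–B3, B2–B4, B3–B5

Every bag has size at most 3, so the width is 3 − 1 = 2 and tw(G) ≤ 2. On the other hand G contains the 3-clique {1, 2, 4}. A clique must lie in a single bag of any decomposition, so no decomposition can have width below 2. Therefore the treewidth is 2.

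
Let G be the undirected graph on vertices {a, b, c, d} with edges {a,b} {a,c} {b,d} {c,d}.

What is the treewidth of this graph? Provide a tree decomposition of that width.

Every bag has size at most 3, so the width is 3 − 1 = 2 and tw(G) ≤ 2. For the lower bound, G contains the cycle d–b–a–c–d, so G is not a forest; only forests have treewidth ≤ 1, hence tw(G) ≥ 2. The upper and lower bounds meet at 2, so that is the treewidth.

Treewidth 2.
Bags: B1 = {a, b, d}  B2 = {a, c, d}
Tree: B1–B2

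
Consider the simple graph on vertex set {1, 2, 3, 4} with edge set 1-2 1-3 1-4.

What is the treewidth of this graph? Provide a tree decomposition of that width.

The largest bag has 2 vertices, giving width 1; this decomposition certifies tw(G) ≤ 1. Since G has at least one edge (e.g. 1–2), it is not an edgeless graph, so tw(G) ≥ 1. The upper and lower bounds meet at 1, so that is the treewidth.

Treewidth 1.
One such decomposition:
Bags: B1 = {1, 2}  B2 = {1, 4}  B3 = {1, 3}
Tree: B1–B2, B2–B3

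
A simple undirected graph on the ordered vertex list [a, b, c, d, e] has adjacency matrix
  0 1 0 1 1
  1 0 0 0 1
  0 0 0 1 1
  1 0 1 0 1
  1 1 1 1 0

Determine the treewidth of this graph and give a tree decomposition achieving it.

The largest bag has 3 vertices, giving width 2; this decomposition certifies tw(G) ≤ 2. On the other hand G contains the 3-clique {c, d, e}. A clique must lie in a single bag of any decomposition, so no decomposition can have width below 2. Combining the bounds, tw(G) = 2.

Treewidth 2.
One such decomposition:
Bags: B1 = {a, d, e}  B2 = {a, b, e}  B3 = {c, d, e}
Tree: B1–B2, B1–B3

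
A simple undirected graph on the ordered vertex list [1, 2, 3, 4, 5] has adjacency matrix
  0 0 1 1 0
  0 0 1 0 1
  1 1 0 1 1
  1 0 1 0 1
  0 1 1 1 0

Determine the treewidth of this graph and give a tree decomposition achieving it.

The largest bag has 3 vertices, giving width 2; this decomposition certifies tw(G) ≤ 2. For the lower bound, the 3 vertices {2, 3, 5} are pairwise adjacent, and any tree decomposition puts a clique entirely inside one bag — forcing width ≥ 2. The upper and lower bounds meet at 2, so that is the treewidth.

Treewidth 2.
Bags: B1 = {2, 3, 5}  B2 = {3, 4, 5}  B3 = {1, 3, 4}
Tree: B1–B2, B2–B3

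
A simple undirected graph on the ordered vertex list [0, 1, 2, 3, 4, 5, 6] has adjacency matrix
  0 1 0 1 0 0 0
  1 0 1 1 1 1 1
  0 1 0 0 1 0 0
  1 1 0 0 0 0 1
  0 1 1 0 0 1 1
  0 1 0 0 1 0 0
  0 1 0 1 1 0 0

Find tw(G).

A width-2 tree decomposition is:
Bags: B1 = {1, 4, 6}  B2 = {1, 3, 6}  B3 = {0, 1, 3}  B4 = {1, 4, 5}  B5 = {1, 2, 4}
Tree: B1–B2, B2–B3, B1–B4, B1–B5
Every bag has size at most 3, so the width is 3 − 1 = 2 and tw(G) ≤ 2. On the other hand G contains the 3-clique {0, 1, 3}. A clique must lie in a single bag of any decomposition, so no decomposition can have width below 2. The upper and lower bounds meet at 2, so that is the treewidth.

2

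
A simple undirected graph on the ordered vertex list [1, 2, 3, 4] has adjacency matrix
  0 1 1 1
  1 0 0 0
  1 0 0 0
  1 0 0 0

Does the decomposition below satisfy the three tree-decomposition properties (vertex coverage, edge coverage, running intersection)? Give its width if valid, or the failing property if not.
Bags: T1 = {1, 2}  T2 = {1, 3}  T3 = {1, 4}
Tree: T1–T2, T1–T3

Vertex coverage: the bags together contain {1, 2, 3, 4}, the full vertex set. Edge coverage: each edge of G has both endpoints in at least one bag. Running intersection: for every vertex, the bags containing it form a connected subtree. All three properties hold, so this is a valid tree decomposition of width max|bag| − 1 = 1, and hence tw(G) ≤ 1.

Yes; width 1.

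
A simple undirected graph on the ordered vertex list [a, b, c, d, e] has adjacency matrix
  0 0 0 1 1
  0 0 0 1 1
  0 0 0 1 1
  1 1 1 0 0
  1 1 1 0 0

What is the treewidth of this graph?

A width-2 tree decomposition is:
Bags: B1 = {c, d, e}  B2 = {a, d, e}  B3 = {b, d, e}
Tree: B1–B2, B2–B3
Each bag holds 3 vertices, so the decomposition has width 2, which upper-bounds the treewidth. Since c–d–a–e–c is a cycle in G, G is not acyclic. Forests are exactly the graphs of treewidth ≤ 1, so tw(G) ≥ 2. Hence tw(G) = 2 exactly.

2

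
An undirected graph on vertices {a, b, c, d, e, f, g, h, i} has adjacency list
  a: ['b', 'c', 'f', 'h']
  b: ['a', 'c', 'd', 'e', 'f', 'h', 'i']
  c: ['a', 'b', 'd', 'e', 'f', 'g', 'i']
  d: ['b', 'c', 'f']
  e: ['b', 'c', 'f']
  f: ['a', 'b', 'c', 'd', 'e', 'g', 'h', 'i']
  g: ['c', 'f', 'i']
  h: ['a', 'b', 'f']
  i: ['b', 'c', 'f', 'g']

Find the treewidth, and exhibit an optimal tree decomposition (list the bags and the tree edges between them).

Treewidth 3.
One such decomposition:
Bags: B1 = {a, b, c, f}  B2 = {a, b, f, h}  B3 = {b, c, d, f}  B4 = {b, c, e, f}  B5 = {b, c, f, i}  B6 = {c, f, g, i}
Tree: B1–B2, B1–B3, B3–B4, B1–B5, B5–B6

The largest bag has 4 vertices, giving width 3; this decomposition certifies tw(G) ≤ 3. Conversely, {c, f, g, i} is a clique of size 4, and the vertices of any clique must share a bag in every tree decomposition; so some bag has ≥ 4 vertices and tw(G) ≥ 3. Hence tw(G) = 3 exactly.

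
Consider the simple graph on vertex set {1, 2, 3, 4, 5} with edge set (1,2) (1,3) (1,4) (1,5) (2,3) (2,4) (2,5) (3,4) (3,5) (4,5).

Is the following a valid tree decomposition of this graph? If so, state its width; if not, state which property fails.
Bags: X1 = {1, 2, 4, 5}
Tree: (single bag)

A tree decomposition must satisfy three properties: every vertex lies in some bag; for every edge, both endpoints lie together in some bag; and for every vertex, the bags containing it form a connected subtree. Here vertex 3 appears in no bag, so the decomposition is invalid.

No — vertex 3 appears in no bag.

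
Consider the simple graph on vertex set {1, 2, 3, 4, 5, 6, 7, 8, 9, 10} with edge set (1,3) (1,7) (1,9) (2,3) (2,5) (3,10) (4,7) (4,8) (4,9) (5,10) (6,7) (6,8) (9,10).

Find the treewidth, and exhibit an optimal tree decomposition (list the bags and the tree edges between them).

Each bag holds 3 vertices, so the decomposition has width 2, which upper-bounds the treewidth. Since 6–8–4–7–6 is a cycle in G, G is not acyclic. Forests are exactly the graphs of treewidth ≤ 1, so tw(G) ≥ 2. Therefore the treewidth is 2.

Treewidth 2.
One optimal decomposition is:
Bags: B1 = {6, 7, 8}  B2 = {4, 7, 8}  B3 = {1, 4, 7}  B4 = {1, 4, 9}  B5 = {1, 3, 9}  B6 = {3, 9, 10}  B7 = {2, 3, 10}  B8 = {2, 5, 10}
Tree: B1–B2, B2–B3, B3–B4, B4–B5, B5–B6, B6–B7, B7–B8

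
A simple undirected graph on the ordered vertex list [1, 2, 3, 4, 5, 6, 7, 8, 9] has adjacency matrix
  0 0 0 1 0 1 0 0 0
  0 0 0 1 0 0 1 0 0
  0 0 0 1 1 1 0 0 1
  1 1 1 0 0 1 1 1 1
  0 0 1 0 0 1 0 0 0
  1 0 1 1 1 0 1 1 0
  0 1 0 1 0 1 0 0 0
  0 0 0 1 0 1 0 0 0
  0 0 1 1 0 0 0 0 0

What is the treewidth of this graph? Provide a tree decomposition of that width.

Treewidth 2.
Bags: B1 = {1, 4, 6}  B2 = {4, 6, 7}  B3 = {3, 4, 6}  B4 = {3, 5, 6}  B5 = {3, 4, 9}  B6 = {4, 6, 8}  B7 = {2, 4, 7}
Tree: B1–B2, B2–B3, B3–B4, B3–B5, B3–B6, B2–B7

Every bag has size at most 3, so the width is 3 − 1 = 2 and tw(G) ≤ 2. On the other hand G contains the 3-clique {3, 4, 9}. A clique must lie in a single bag of any decomposition, so no decomposition can have width below 2. Therefore the treewidth is 2.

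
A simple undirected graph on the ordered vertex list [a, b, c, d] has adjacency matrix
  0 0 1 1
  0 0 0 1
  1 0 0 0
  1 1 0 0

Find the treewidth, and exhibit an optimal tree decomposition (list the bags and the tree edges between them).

Treewidth 1.
One optimal decomposition is:
Bags: B1 = {b, d}  B2 = {a, d}  B3 = {a, c}
Tree: B1–B2, B2–B3

Each bag holds 2 vertices, so the decomposition has width 1, which upper-bounds the treewidth. G has an edge, so its treewidth is at least 1. The upper and lower bounds meet at 1, so that is the treewidth.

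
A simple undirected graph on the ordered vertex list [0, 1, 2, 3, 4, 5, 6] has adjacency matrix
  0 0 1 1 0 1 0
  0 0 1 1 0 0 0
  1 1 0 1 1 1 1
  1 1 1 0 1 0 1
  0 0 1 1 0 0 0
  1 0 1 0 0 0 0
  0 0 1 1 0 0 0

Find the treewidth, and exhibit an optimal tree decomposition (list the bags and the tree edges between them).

The largest bag has 3 vertices, giving width 2; this decomposition certifies tw(G) ≤ 2. On the other hand G contains the 3-clique {0, 2, 3}. A clique must lie in a single bag of any decomposition, so no decomposition can have width below 2. Hence tw(G) = 2 exactly.

Treewidth 2.
Bags: B1 = {1, 2, 3}  B2 = {0, 2, 3}  B3 = {0, 2, 5}  B4 = {2, 3, 6}  B5 = {2, 3, 4}
Tree: B1–B2, B2–B3, B1–B4, B4–B5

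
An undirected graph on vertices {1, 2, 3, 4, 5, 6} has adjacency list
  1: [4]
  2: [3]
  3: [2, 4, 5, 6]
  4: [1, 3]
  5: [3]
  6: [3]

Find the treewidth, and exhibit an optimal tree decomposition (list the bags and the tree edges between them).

The largest bag has 2 vertices, giving width 1; this decomposition certifies tw(G) ≤ 1. Since G has at least one edge (e.g. 6–3), it is not an edgeless graph, so tw(G) ≥ 1. The upper and lower bounds meet at 1, so that is the treewidth.

Treewidth 1.
Bags: B1 = {3, 6}  B2 = {2, 3}  B3 = {3, 4}  B4 = {1, 4}  B5 = {3, 5}
Tree: B1–B2, B2–B3, B3–B4, B2–B5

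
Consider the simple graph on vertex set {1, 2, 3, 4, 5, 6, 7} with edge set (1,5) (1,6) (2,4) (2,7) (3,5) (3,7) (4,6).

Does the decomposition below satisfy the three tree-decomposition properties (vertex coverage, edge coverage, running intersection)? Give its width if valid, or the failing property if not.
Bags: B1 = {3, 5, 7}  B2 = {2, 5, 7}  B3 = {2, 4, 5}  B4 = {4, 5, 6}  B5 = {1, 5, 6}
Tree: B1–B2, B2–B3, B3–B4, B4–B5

Checking the three conditions: (i) the bags cover all of {1, 2, 3, 4, 5, 6, 7}; (ii) for each edge, some bag contains both endpoints; (iii) the bags containing any fixed vertex form a subtree. All hold, so the decomposition is valid with width 3 − 1 = 2.

Yes; width 2.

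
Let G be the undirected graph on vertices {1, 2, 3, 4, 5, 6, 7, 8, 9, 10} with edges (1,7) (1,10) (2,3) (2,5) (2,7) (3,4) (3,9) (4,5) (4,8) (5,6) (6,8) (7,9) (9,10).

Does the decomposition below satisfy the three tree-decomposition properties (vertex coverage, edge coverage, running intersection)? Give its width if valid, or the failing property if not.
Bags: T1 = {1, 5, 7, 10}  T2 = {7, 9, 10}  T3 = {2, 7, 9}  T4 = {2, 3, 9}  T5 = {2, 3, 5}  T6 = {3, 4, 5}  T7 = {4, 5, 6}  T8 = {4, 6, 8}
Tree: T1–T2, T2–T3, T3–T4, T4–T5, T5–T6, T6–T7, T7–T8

A tree decomposition must satisfy three properties: every vertex lies in some bag; for every edge, both endpoints lie together in some bag; and for every vertex, the bags containing it form a connected subtree. Here bags containing vertex 5 are not connected in the tree, so the decomposition is invalid.

No — bags containing vertex 5 are not connected in the tree.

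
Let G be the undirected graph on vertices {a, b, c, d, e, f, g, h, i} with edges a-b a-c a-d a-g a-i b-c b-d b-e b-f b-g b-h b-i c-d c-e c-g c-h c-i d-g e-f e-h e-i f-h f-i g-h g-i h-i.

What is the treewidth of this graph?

4

A width-4 tree decomposition is:
Bags: B1 = {b, e, f, h, i}  B2 = {b, c, e, h, i}  B3 = {b, c, g, h, i}  B4 = {a, b, c, g, i}  B5 = {a, b, c, d, g}
Tree: B1–B2, B2–B3, B3–B4, B4–B5
Every bag has size at most 5, so the width is 5 − 1 = 4 and tw(G) ≤ 4. For the lower bound, the 5 vertices {a, b, c, d, g} are pairwise adjacent, and any tree decomposition puts a clique entirely inside one bag — forcing width ≥ 4. Combining the bounds, tw(G) = 4.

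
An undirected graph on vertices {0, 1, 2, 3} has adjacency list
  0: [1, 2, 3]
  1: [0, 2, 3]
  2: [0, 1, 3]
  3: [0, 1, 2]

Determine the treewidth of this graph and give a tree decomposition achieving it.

Treewidth 3.
One such decomposition:
Bags: B1 = {0, 1, 2, 3}
Tree: (single bag)

With just one bag of size 4, the width is 4 − 1 = 3, so tw(G) ≤ 3. For the lower bound, the 4 vertices {0, 1, 2, 3} are pairwise adjacent, and any tree decomposition puts a clique entirely inside one bag — forcing width ≥ 3. Combining the bounds, tw(G) = 3.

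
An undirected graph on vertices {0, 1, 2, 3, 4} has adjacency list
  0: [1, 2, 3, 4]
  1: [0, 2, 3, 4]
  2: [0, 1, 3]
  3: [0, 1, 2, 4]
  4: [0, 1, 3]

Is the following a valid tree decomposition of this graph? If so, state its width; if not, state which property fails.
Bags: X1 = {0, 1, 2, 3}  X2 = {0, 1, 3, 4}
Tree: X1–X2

Vertex coverage: the bags together contain {0, 1, 2, 3, 4}, the full vertex set. Edge coverage: each edge of G has both endpoints in at least one bag. Running intersection: for every vertex, the bags containing it form a connected subtree. All three properties hold, so this is a valid tree decomposition of width max|bag| − 1 = 3, and hence tw(G) ≤ 3.

Yes; width 3.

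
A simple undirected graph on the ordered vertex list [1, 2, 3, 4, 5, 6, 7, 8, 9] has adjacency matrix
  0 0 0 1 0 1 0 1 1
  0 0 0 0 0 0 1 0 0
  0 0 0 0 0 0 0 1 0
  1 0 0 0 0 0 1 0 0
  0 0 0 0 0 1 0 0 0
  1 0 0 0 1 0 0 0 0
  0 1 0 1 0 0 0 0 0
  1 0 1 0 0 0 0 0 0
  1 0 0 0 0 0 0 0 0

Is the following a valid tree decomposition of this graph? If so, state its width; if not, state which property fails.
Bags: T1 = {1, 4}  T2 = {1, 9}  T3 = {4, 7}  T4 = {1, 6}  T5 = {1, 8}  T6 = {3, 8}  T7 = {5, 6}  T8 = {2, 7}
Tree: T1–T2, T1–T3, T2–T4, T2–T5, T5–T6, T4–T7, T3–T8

Vertex coverage: the bags together contain {1, 2, 3, 4, 5, 6, 7, 8, 9}, the full vertex set. Edge coverage: each edge of G has both endpoints in at least one bag. Running intersection: for every vertex, the bags containing it form a connected subtree. All three properties hold, so this is a valid tree decomposition of width max|bag| − 1 = 1, and hence tw(G) ≤ 1.

Yes; width 1.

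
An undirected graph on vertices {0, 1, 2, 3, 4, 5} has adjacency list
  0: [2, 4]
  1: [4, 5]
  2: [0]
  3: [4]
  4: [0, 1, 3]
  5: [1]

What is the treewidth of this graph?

A width-1 tree decomposition is:
Bags: B1 = {3, 4}  B2 = {0, 4}  B3 = {1, 4}  B4 = {0, 2}  B5 = {1, 5}
Tree: B1–B2, B1–B3, B2–B4, B3–B5
Every bag has size at most 2, so the width is 2 − 1 = 1 and tw(G) ≤ 1. G has an edge, so its treewidth is at least 1. Therefore the treewidth is 1.

1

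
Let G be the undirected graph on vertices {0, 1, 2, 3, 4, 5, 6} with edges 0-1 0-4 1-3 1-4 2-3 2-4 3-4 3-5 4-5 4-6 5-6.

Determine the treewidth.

A width-2 tree decomposition is:
Bags: B1 = {1, 3, 4}  B2 = {3, 4, 5}  B3 = {0, 1, 4}  B4 = {4, 5, 6}  B5 = {2, 3, 4}
Tree: B1–B2, B1–B3, B2–B4, B2–B5
Each bag holds 3 vertices, so the decomposition has width 2, which upper-bounds the treewidth. On the other hand G contains the 3-clique {0, 1, 4}. A clique must lie in a single bag of any decomposition, so no decomposition can have width below 2. The upper and lower bounds meet at 2, so that is the treewidth.

2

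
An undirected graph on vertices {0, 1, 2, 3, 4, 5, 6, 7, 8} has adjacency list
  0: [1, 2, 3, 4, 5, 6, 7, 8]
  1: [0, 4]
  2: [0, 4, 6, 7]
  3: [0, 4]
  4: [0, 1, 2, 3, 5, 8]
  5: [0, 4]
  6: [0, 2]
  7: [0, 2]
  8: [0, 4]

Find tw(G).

2

A width-2 tree decomposition is:
Bags: B1 = {0, 4, 5}  B2 = {0, 2, 4}  B3 = {0, 2, 6}  B4 = {0, 1, 4}  B5 = {0, 2, 7}  B6 = {0, 4, 8}  B7 = {0, 3, 4}
Tree: B1–B2, B2–B3, B2–B4, B3–B5, B2–B6, B4–B7
Every bag has size at most 3, so the width is 3 − 1 = 2 and tw(G) ≤ 2. Conversely, {0, 1, 4} is a clique of size 3, and the vertices of any clique must share a bag in every tree decomposition; so some bag has ≥ 3 vertices and tw(G) ≥ 2. The upper and lower bounds meet at 2, so that is the treewidth.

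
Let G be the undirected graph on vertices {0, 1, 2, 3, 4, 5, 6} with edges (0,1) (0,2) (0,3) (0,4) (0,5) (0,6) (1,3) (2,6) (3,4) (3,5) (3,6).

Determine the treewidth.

A width-2 tree decomposition is:
Bags: B1 = {0, 3, 5}  B2 = {0, 1, 3}  B3 = {0, 3, 6}  B4 = {0, 2, 6}  B5 = {0, 3, 4}
Tree: B1–B2, B1–B3, B3–B4, B1–B5
Each bag holds 3 vertices, so the decomposition has width 2, which upper-bounds the treewidth. On the other hand G contains the 3-clique {0, 2, 6}. A clique must lie in a single bag of any decomposition, so no decomposition can have width below 2. The upper and lower bounds meet at 2, so that is the treewidth.

2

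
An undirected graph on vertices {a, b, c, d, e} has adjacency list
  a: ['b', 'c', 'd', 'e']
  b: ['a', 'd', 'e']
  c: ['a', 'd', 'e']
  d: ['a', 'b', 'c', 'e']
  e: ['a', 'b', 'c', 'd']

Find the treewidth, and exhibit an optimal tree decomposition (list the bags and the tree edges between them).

Treewidth 3.
One such decomposition:
Bags: B1 = {a, c, d, e}  B2 = {a, b, d, e}
Tree: B1–B2

Each bag holds 4 vertices, so the decomposition has width 3, which upper-bounds the treewidth. For the lower bound, the 4 vertices {a, c, d, e} are pairwise adjacent, and any tree decomposition puts a clique entirely inside one bag — forcing width ≥ 3. Therefore the treewidth is 3.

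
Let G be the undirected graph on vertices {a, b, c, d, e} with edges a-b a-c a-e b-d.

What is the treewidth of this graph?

A width-1 tree decomposition is:
Bags: B1 = {a, e}  B2 = {a, c}  B3 = {a, b}  B4 = {b, d}
Tree: B1–B2, B1–B3, B3–B4
The largest bag has 2 vertices, giving width 1; this decomposition certifies tw(G) ≤ 1. Any graph with an edge has treewidth ≥ 1, and G has the edge a–e. Combining the bounds, tw(G) = 1.

1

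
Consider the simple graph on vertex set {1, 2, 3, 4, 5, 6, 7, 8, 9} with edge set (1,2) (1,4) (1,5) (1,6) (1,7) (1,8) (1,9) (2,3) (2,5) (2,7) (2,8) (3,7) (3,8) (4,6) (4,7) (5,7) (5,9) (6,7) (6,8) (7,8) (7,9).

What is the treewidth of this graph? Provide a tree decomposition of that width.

Treewidth 3.
One optimal decomposition is:
Bags: B1 = {1, 2, 5, 7}  B2 = {1, 2, 7, 8}  B3 = {1, 6, 7, 8}  B4 = {2, 3, 7, 8}  B5 = {1, 5, 7, 9}  B6 = {1, 4, 6, 7}
Tree: B1–B2, B2–B3, B2–B4, B1–B5, B3–B6

The largest bag has 4 vertices, giving width 3; this decomposition certifies tw(G) ≤ 3. On the other hand G contains the 4-clique {1, 5, 7, 9}. A clique must lie in a single bag of any decomposition, so no decomposition can have width below 3. Combining the bounds, tw(G) = 3.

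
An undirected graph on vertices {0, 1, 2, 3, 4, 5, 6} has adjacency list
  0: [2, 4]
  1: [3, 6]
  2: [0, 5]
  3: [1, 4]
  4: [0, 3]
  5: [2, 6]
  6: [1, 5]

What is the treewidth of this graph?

A width-2 tree decomposition is:
Bags: B1 = {0, 2, 4}  B2 = {2, 4, 5}  B3 = {4, 5, 6}  B4 = {1, 4, 6}  B5 = {1, 3, 4}
Tree: B1–B2, B2–B3, B3–B4, B4–B5
Every bag has size at most 3, so the width is 3 − 1 = 2 and tw(G) ≤ 2. For the lower bound, G contains the cycle 4–0–2–5–6–1–3–4, so G is not a forest; only forests have treewidth ≤ 1, hence tw(G) ≥ 2. Combining the bounds, tw(G) = 2.

2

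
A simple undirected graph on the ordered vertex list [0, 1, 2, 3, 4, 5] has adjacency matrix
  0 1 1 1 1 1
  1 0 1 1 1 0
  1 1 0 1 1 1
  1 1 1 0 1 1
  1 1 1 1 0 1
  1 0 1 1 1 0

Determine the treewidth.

A width-4 tree decomposition is:
Bags: B1 = {0, 1, 2, 3, 4}  B2 = {0, 2, 3, 4, 5}
Tree: B1–B2
The largest bag has 5 vertices, giving width 4; this decomposition certifies tw(G) ≤ 4. On the other hand G contains the 5-clique {0, 1, 2, 3, 4}. A clique must lie in a single bag of any decomposition, so no decomposition can have width below 4. Combining the bounds, tw(G) = 4.

4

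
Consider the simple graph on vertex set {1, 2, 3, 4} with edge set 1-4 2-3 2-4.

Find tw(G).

A width-1 tree decomposition is:
Bags: B1 = {1, 4}  B2 = {2, 4}  B3 = {2, 3}
Tree: B1–B2, B2–B3
The largest bag has 2 vertices, giving width 1; this decomposition certifies tw(G) ≤ 1. Any graph with an edge has treewidth ≥ 1, and G has the edge 1–4. Therefore the treewidth is 1.

1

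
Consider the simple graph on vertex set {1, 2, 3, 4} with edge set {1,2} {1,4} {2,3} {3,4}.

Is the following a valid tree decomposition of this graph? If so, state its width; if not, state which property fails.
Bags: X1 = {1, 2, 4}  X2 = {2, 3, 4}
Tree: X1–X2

Every vertex of G appears in some bag (union = {1, 2, 3, 4}); every edge is covered by a bag; and for each vertex v the set of bags containing v is connected in the bag tree. The decomposition is therefore valid. The largest bag has 3 vertices, so the width is 2.

Yes; width 2.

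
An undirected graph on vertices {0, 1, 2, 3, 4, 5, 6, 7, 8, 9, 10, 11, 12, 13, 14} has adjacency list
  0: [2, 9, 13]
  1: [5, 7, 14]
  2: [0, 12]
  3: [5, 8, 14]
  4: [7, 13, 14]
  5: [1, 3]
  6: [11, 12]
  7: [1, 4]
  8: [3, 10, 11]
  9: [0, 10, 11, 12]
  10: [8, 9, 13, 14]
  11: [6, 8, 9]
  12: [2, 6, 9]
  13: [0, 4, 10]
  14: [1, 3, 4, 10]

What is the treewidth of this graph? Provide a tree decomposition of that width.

Treewidth 3.
One optimal decomposition is:
Bags: B1 = {2, 6, 11, 12}  B2 = {2, 9, 11, 12}  B3 = {0, 2, 9, 11}  B4 = {0, 8, 9, 11}  B5 = {0, 8, 9, 10}  B6 = {0, 8, 10, 13}  B7 = {3, 8, 10, 13}  B8 = {3, 10, 13, 14}  B9 = {3, 4, 13, 14}  B10 = {3, 4, 5, 14}  B11 = {1, 4, 5, 14}  B12 = {1, 4, 5, 7}
Tree: B1–B2, B2–B3, B3–B4, B4–B5, B5–B6, B6–B7, B7–B8, B8–B9, B9–B10, B10–B11, B11–B12

Every bag has size at most 4, so the width is 4 − 1 = 3 and tw(G) ≤ 3. For the lower bound: the 4 vertex sets {2,6,12}, {11}, {9}, {0,8,10,13} are disjoint, each induces a connected subgraph, and every pair is joined by at least one edge of G. Contracting each set to a single vertex therefore yields K_{4} as a minor, and since treewidth is minor-monotone, tw(G) ≥ tw(K_{4}) = 3. The upper and lower bounds meet at 3, so that is the treewidth.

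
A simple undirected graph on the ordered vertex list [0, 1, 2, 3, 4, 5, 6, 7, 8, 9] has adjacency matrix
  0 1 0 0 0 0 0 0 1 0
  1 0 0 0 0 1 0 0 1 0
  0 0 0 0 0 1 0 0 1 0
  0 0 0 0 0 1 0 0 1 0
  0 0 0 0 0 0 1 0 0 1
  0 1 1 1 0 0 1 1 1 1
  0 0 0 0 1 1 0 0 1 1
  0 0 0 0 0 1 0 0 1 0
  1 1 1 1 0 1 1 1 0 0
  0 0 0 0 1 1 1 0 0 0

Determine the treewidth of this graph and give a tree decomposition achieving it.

Treewidth 2.
Bags: B1 = {5, 6, 9}  B2 = {5, 6, 8}  B3 = {1, 5, 8}  B4 = {2, 5, 8}  B5 = {5, 7, 8}  B6 = {4, 6, 9}  B7 = {0, 1, 8}  B8 = {3, 5, 8}
Tree: B1–B2, B2–B3, B3–B4, B2–B5, B1–B6, B3–B7, B2–B8

Each bag holds 3 vertices, so the decomposition has width 2, which upper-bounds the treewidth. On the other hand G contains the 3-clique {0, 1, 8}. A clique must lie in a single bag of any decomposition, so no decomposition can have width below 2. Combining the bounds, tw(G) = 2.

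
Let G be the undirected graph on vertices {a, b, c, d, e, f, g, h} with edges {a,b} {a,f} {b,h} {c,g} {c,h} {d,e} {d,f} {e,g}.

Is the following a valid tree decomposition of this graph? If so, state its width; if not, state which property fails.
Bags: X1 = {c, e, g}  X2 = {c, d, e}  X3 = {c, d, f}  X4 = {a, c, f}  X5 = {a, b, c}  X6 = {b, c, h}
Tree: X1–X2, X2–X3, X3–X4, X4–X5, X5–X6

Checking the three conditions: (i) the bags cover all of {a, b, c, d, e, f, g, h}; (ii) for each edge, some bag contains both endpoints; (iii) the bags containing any fixed vertex form a subtree. All hold, so the decomposition is valid with width 3 − 1 = 2.

Yes; width 2.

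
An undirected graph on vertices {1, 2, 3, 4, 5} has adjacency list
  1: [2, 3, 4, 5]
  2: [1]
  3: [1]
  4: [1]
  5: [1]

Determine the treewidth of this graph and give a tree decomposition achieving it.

Treewidth 1.
One such decomposition:
Bags: B1 = {1, 2}  B2 = {1, 3}  B3 = {1, 4}  B4 = {1, 5}
Tree: B1–B2, B2–B3, B1–B4

Each bag holds 2 vertices, so the decomposition has width 1, which upper-bounds the treewidth. G has an edge, so its treewidth is at least 1. The upper and lower bounds meet at 1, so that is the treewidth.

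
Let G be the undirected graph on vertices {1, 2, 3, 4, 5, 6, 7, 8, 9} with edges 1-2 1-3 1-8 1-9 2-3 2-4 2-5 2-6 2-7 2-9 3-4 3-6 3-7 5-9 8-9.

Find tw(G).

2

A width-2 tree decomposition is:
Bags: B1 = {2, 3, 4}  B2 = {1, 2, 3}  B3 = {1, 2, 9}  B4 = {2, 5, 9}  B5 = {2, 3, 7}  B6 = {1, 8, 9}  B7 = {2, 3, 6}
Tree: B1–B2, B2–B3, B3–B4, B1–B5, B3–B6, B2–B7
Each bag holds 3 vertices, so the decomposition has width 2, which upper-bounds the treewidth. For the lower bound, the 3 vertices {1, 8, 9} are pairwise adjacent, and any tree decomposition puts a clique entirely inside one bag — forcing width ≥ 2. Combining the bounds, tw(G) = 2.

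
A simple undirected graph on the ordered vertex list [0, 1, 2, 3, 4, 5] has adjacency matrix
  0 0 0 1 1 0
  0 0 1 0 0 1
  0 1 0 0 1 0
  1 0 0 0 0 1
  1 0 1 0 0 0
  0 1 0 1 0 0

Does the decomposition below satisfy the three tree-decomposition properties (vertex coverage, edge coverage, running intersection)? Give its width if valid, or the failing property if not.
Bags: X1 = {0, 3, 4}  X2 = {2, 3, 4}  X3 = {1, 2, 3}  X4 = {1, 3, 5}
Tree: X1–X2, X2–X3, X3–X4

Yes; width 2.

Vertex coverage: the bags together contain {0, 1, 2, 3, 4, 5}, the full vertex set. Edge coverage: each edge of G has both endpoints in at least one bag. Running intersection: for every vertex, the bags containing it form a connected subtree. All three properties hold, so this is a valid tree decomposition of width max|bag| − 1 = 2, and hence tw(G) ≤ 2.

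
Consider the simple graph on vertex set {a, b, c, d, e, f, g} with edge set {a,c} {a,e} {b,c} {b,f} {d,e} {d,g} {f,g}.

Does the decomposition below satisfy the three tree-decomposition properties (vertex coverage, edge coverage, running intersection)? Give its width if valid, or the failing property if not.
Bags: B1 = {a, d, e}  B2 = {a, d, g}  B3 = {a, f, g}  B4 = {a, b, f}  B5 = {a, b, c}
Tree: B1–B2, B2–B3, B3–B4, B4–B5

Vertex coverage: the bags together contain {a, b, c, d, e, f, g}, the full vertex set. Edge coverage: each edge of G has both endpoints in at least one bag. Running intersection: for every vertex, the bags containing it form a connected subtree. All three properties hold, so this is a valid tree decomposition of width max|bag| − 1 = 2, and hence tw(G) ≤ 2.

Yes; width 2.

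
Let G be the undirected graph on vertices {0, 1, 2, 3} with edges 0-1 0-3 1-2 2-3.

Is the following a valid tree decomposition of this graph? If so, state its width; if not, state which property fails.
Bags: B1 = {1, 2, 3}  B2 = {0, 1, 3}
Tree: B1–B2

Checking the three conditions: (i) the bags cover all of {0, 1, 2, 3}; (ii) for each edge, some bag contains both endpoints; (iii) the bags containing any fixed vertex form a subtree. All hold, so the decomposition is valid with width 3 − 1 = 2.

Yes; width 2.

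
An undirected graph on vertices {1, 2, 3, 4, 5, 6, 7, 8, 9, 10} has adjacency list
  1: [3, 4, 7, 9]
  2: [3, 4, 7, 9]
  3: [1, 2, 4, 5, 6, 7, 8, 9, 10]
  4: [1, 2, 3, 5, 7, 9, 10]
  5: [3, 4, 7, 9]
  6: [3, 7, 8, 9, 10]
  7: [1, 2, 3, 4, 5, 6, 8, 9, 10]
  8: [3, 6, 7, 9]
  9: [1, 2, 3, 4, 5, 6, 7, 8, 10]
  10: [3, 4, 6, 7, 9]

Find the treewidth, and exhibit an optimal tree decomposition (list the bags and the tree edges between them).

The largest bag has 5 vertices, giving width 4; this decomposition certifies tw(G) ≤ 4. On the other hand G contains the 5-clique {3, 6, 7, 8, 9}. A clique must lie in a single bag of any decomposition, so no decomposition can have width below 4. Therefore the treewidth is 4.

Treewidth 4.
One such decomposition:
Bags: B1 = {3, 4, 7, 9, 10}  B2 = {1, 3, 4, 7, 9}  B3 = {3, 6, 7, 9, 10}  B4 = {3, 6, 7, 8, 9}  B5 = {2, 3, 4, 7, 9}  B6 = {3, 4, 5, 7, 9}
Tree: B1–B2, B1–B3, B3–B4, B1–B5, B1–B6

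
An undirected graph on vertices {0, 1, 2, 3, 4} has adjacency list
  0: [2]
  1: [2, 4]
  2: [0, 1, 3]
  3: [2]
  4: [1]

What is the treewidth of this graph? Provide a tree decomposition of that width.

The largest bag has 2 vertices, giving width 1; this decomposition certifies tw(G) ≤ 1. Any graph with an edge has treewidth ≥ 1, and G has the edge 2–1. The upper and lower bounds meet at 1, so that is the treewidth.

Treewidth 1.
One optimal decomposition is:
Bags: B1 = {1, 2}  B2 = {0, 2}  B3 = {2, 3}  B4 = {1, 4}
Tree: B1–B2, B2–B3, B1–B4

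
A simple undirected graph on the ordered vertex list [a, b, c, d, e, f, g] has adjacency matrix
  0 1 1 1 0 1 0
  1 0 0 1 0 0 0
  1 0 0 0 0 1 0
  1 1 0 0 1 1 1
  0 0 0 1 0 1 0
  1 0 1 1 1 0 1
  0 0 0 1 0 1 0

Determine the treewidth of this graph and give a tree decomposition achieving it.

Each bag holds 3 vertices, so the decomposition has width 2, which upper-bounds the treewidth. Conversely, {d, f, g} is a clique of size 3, and the vertices of any clique must share a bag in every tree decomposition; so some bag has ≥ 3 vertices and tw(G) ≥ 2. Therefore the treewidth is 2.

Treewidth 2.
One such decomposition:
Bags: B1 = {a, b, d}  B2 = {a, d, f}  B3 = {d, f, g}  B4 = {a, c, f}  B5 = {d, e, f}
Tree: B1–B2, B2–B3, B2–B4, B2–B5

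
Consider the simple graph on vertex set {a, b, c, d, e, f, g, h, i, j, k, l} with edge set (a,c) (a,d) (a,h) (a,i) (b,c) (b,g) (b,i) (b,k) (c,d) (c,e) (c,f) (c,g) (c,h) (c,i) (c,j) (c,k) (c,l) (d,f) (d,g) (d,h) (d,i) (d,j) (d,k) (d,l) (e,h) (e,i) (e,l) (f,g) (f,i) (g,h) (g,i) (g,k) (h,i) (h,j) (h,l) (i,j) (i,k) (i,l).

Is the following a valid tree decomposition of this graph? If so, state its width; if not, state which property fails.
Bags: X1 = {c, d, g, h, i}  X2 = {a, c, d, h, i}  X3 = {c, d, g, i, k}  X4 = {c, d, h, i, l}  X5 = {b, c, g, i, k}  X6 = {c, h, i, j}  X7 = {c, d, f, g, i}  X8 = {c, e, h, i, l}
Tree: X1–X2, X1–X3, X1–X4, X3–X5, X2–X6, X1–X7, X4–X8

No — edge (d,j) lies in no bag.

A tree decomposition must satisfy three properties: every vertex lies in some bag; for every edge, both endpoints lie together in some bag; and for every vertex, the bags containing it form a connected subtree. Here edge (d,j) lies in no bag, so the decomposition is invalid.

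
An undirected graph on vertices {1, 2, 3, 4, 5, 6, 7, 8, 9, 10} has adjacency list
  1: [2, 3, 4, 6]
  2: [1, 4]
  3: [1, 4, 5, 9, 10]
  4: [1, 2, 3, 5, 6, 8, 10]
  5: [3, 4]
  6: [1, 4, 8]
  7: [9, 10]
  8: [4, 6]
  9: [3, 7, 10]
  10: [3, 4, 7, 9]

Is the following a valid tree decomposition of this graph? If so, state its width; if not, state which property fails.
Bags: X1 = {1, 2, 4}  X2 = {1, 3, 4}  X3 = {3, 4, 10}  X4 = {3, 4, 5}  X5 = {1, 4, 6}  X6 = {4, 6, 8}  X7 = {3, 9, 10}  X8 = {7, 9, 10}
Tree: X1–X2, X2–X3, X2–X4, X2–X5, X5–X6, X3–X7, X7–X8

Yes; width 2.

Every vertex of G appears in some bag (union = {1, 2, 3, 4, 5, 6, 7, 8, 9, 10}); every edge is covered by a bag; and for each vertex v the set of bags containing v is connected in the bag tree. The decomposition is therefore valid. The largest bag has 3 vertices, so the width is 2.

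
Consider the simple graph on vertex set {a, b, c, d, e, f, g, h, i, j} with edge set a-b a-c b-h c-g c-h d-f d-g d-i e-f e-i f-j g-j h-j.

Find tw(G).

2

A width-2 tree decomposition is:
Bags: B1 = {a, b, h}  B2 = {a, c, h}  B3 = {c, h, j}  B4 = {c, g, j}  B5 = {f, g, j}  B6 = {d, f, g}  B7 = {d, e, f}  B8 = {d, e, i}
Tree: B1–B2, B2–B3, B3–B4, B4–B5, B5–B6, B6–B7, B7–B8
The largest bag has 3 vertices, giving width 2; this decomposition certifies tw(G) ≤ 2. The edges b–a–c–h–b form a cycle, so G is not a tree and its treewidth is at least 2. The upper and lower bounds meet at 2, so that is the treewidth.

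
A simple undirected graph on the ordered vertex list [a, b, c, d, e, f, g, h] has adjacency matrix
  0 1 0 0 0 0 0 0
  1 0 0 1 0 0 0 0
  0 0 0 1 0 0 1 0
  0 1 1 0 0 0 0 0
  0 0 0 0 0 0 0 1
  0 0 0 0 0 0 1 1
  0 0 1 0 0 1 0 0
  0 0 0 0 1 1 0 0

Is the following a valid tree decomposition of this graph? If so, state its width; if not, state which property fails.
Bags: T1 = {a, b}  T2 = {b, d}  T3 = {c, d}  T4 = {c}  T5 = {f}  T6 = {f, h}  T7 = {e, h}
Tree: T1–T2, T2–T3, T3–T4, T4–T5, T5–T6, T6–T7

A tree decomposition must satisfy three properties: every vertex lies in some bag; for every edge, both endpoints lie together in some bag; and for every vertex, the bags containing it form a connected subtree. Here vertex g appears in no bag, so the decomposition is invalid.

No — vertex g appears in no bag.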